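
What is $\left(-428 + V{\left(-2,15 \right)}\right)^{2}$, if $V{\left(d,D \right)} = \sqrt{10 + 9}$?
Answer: $\left(428 - \sqrt{19}\right)^{2} \approx 1.7947 \cdot 10^{5}$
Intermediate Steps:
$V{\left(d,D \right)} = \sqrt{19}$
$\left(-428 + V{\left(-2,15 \right)}\right)^{2} = \left(-428 + \sqrt{19}\right)^{2}$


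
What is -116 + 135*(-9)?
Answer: -1331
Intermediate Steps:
-116 + 135*(-9) = -116 - 1215 = -1331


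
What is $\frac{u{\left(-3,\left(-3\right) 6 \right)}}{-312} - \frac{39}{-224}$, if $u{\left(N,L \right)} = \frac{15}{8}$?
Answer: $\frac{979}{5824} \approx 0.1681$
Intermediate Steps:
$u{\left(N,L \right)} = \frac{15}{8}$ ($u{\left(N,L \right)} = 15 \cdot \frac{1}{8} = \frac{15}{8}$)
$\frac{u{\left(-3,\left(-3\right) 6 \right)}}{-312} - \frac{39}{-224} = \frac{15}{8 \left(-312\right)} - \frac{39}{-224} = \frac{15}{8} \left(- \frac{1}{312}\right) - - \frac{39}{224} = - \frac{5}{832} + \frac{39}{224} = \frac{979}{5824}$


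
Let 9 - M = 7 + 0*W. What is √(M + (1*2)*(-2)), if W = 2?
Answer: I*√2 ≈ 1.4142*I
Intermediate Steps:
M = 2 (M = 9 - (7 + 0*2) = 9 - (7 + 0) = 9 - 1*7 = 9 - 7 = 2)
√(M + (1*2)*(-2)) = √(2 + (1*2)*(-2)) = √(2 + 2*(-2)) = √(2 - 4) = √(-2) = I*√2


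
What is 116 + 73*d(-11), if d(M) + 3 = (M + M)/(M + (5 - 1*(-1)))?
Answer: 1091/5 ≈ 218.20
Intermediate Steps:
d(M) = -3 + 2*M/(6 + M) (d(M) = -3 + (M + M)/(M + (5 - 1*(-1))) = -3 + (2*M)/(M + (5 + 1)) = -3 + (2*M)/(M + 6) = -3 + (2*M)/(6 + M) = -3 + 2*M/(6 + M))
116 + 73*d(-11) = 116 + 73*((-18 - 1*(-11))/(6 - 11)) = 116 + 73*((-18 + 11)/(-5)) = 116 + 73*(-⅕*(-7)) = 116 + 73*(7/5) = 116 + 511/5 = 1091/5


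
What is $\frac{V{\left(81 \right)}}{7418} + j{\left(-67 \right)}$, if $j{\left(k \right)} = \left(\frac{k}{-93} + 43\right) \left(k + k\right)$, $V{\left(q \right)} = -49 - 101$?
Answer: $- \frac{2020833371}{344937} \approx -5858.6$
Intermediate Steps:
$V{\left(q \right)} = -150$
$j{\left(k \right)} = 2 k \left(43 - \frac{k}{93}\right)$ ($j{\left(k \right)} = \left(k \left(- \frac{1}{93}\right) + 43\right) 2 k = \left(- \frac{k}{93} + 43\right) 2 k = \left(43 - \frac{k}{93}\right) 2 k = 2 k \left(43 - \frac{k}{93}\right)$)
$\frac{V{\left(81 \right)}}{7418} + j{\left(-67 \right)} = - \frac{150}{7418} + \frac{2}{93} \left(-67\right) \left(3999 - -67\right) = \left(-150\right) \frac{1}{7418} + \frac{2}{93} \left(-67\right) \left(3999 + 67\right) = - \frac{75}{3709} + \frac{2}{93} \left(-67\right) 4066 = - \frac{75}{3709} - \frac{544844}{93} = - \frac{2020833371}{344937}$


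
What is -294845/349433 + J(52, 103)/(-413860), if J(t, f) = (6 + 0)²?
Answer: -30509282822/36154085345 ≈ -0.84387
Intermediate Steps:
J(t, f) = 36 (J(t, f) = 6² = 36)
-294845/349433 + J(52, 103)/(-413860) = -294845/349433 + 36/(-413860) = -294845*1/349433 + 36*(-1/413860) = -294845/349433 - 9/103465 = -30509282822/36154085345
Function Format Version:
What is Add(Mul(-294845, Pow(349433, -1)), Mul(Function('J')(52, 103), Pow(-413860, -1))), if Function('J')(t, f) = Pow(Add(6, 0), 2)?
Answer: Rational(-30509282822, 36154085345) ≈ -0.84387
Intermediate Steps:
Function('J')(t, f) = 36 (Function('J')(t, f) = Pow(6, 2) = 36)
Add(Mul(-294845, Pow(349433, -1)), Mul(Function('J')(52, 103), Pow(-413860, -1))) = Add(Mul(-294845, Pow(349433, -1)), Mul(36, Pow(-413860, -1))) = Add(Mul(-294845, Rational(1, 349433)), Mul(36, Rational(-1, 413860))) = Add(Rational(-294845, 349433), Rational(-9, 103465)) = Rational(-30509282822, 36154085345)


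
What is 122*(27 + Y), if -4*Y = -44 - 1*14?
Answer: 5063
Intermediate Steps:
Y = 29/2 (Y = -(-44 - 1*14)/4 = -(-44 - 14)/4 = -1/4*(-58) = 29/2 ≈ 14.500)
122*(27 + Y) = 122*(27 + 29/2) = 122*(83/2) = 5063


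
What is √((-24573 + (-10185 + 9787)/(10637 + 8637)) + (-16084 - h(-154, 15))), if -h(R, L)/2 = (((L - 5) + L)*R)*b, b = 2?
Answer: 6*I*√144614296461/9637 ≈ 236.76*I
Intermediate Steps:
h(R, L) = -4*R*(-5 + 2*L) (h(R, L) = -2*((L - 5) + L)*R*2 = -2*((-5 + L) + L)*R*2 = -2*(-5 + 2*L)*R*2 = -2*R*(-5 + 2*L)*2 = -4*R*(-5 + 2*L))
√((-24573 + (-10185 + 9787)/(10637 + 8637)) + (-16084 - h(-154, 15))) = √((-24573 + (-10185 + 9787)/(10637 + 8637)) + (-16084 - 4*(-154)*(5 - 2*15))) = √((-24573 - 398/19274) + (-16084 - 4*(-154)*(5 - 30))) = √((-24573 - 398*1/19274) + (-16084 - 4*(-154)*(-25))) = √((-24573 - 199/9637) + (-16084 - 1*15400)) = √(-236810200/9637 + (-16084 - 15400)) = √(-236810200/9637 - 31484) = √(-540221508/9637) = 6*I*√144614296461/9637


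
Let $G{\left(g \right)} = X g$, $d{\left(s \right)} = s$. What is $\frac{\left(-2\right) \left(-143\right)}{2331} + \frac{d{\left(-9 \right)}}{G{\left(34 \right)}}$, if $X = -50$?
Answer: $\frac{507179}{3962700} \approx 0.12799$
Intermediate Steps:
$G{\left(g \right)} = - 50 g$
$\frac{\left(-2\right) \left(-143\right)}{2331} + \frac{d{\left(-9 \right)}}{G{\left(34 \right)}} = \frac{\left(-2\right) \left(-143\right)}{2331} - \frac{9}{\left(-50\right) 34} = 286 \cdot \frac{1}{2331} - \frac{9}{-1700} = \frac{286}{2331} - - \frac{9}{1700} = \frac{286}{2331} + \frac{9}{1700} = \frac{507179}{3962700}$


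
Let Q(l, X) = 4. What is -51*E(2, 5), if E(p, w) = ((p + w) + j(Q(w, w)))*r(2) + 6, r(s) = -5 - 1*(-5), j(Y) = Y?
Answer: -306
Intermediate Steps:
r(s) = 0 (r(s) = -5 + 5 = 0)
E(p, w) = 6 (E(p, w) = ((p + w) + 4)*0 + 6 = (4 + p + w)*0 + 6 = 0 + 6 = 6)
-51*E(2, 5) = -51*6 = -306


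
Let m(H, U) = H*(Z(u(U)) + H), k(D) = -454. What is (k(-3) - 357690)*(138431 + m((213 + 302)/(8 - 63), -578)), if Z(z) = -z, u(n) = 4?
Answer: -6004388738048/121 ≈ -4.9623e+10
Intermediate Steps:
m(H, U) = H*(-4 + H) (m(H, U) = H*(-1*4 + H) = H*(-4 + H))
(k(-3) - 357690)*(138431 + m((213 + 302)/(8 - 63), -578)) = (-454 - 357690)*(138431 + ((213 + 302)/(8 - 63))*(-4 + (213 + 302)/(8 - 63))) = -358144*(138431 + (515/(-55))*(-4 + 515/(-55))) = -358144*(138431 + (515*(-1/55))*(-4 + 515*(-1/55))) = -358144*(138431 - 103*(-4 - 103/11)/11) = -358144*(138431 - 103/11*(-147/11)) = -358144*(138431 + 15141/121) = -358144*16765292/121 = -6004388738048/121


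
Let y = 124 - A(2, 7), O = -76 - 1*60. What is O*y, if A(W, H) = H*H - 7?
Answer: -11152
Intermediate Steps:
O = -136 (O = -76 - 60 = -136)
A(W, H) = -7 + H**2 (A(W, H) = H**2 - 7 = -7 + H**2)
y = 82 (y = 124 - (-7 + 7**2) = 124 - (-7 + 49) = 124 - 1*42 = 124 - 42 = 82)
O*y = -136*82 = -11152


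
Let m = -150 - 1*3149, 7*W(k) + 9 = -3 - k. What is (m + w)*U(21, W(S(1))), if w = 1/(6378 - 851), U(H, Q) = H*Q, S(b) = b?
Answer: 711109308/5527 ≈ 1.2866e+5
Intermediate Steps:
W(k) = -12/7 - k/7 (W(k) = -9/7 + (-3 - k)/7 = -9/7 + (-3/7 - k/7) = -12/7 - k/7)
m = -3299 (m = -150 - 3149 = -3299)
w = 1/5527 ≈ 0.00018093
(m + w)*U(21, W(S(1))) = (-3299 + 1/5527)*(21*(-12/7 - ⅐*1)) = -382905012*(-12/7 - ⅐)/5527 = -382905012*(-13)/(5527*7) = -18233572/5527*(-39) = 711109308/5527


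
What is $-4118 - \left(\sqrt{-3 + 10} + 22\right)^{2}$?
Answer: $-4609 - 44 \sqrt{7} \approx -4725.4$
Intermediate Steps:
$-4118 - \left(\sqrt{-3 + 10} + 22\right)^{2} = -4118 - \left(\sqrt{7} + 22\right)^{2} = -4118 - \left(22 + \sqrt{7}\right)^{2}$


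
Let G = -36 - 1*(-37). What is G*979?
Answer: 979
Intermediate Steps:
G = 1 (G = -36 + 37 = 1)
G*979 = 1*979 = 979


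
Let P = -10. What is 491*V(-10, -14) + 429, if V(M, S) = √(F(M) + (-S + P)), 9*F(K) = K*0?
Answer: 1411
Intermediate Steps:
F(K) = 0 (F(K) = (K*0)/9 = (⅑)*0 = 0)
V(M, S) = √(-10 - S) (V(M, S) = √(0 + (-S - 10)) = √(0 + (-10 - S)) = √(-10 - S))
491*V(-10, -14) + 429 = 491*√(-10 - 1*(-14)) + 429 = 491*√(-10 + 14) + 429 = 491*√4 + 429 = 491*2 + 429 = 982 + 429 = 1411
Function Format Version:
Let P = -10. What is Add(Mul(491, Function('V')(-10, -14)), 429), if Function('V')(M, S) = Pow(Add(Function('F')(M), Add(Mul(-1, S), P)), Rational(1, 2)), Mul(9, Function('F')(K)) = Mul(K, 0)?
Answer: 1411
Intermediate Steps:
Function('F')(K) = 0 (Function('F')(K) = Mul(Rational(1, 9), Mul(K, 0)) = Mul(Rational(1, 9), 0) = 0)
Function('V')(M, S) = Pow(Add(-10, Mul(-1, S)), Rational(1, 2)) (Function('V')(M, S) = Pow(Add(0, Add(Mul(-1, S), -10)), Rational(1, 2)) = Pow(Add(0, Add(-10, Mul(-1, S))), Rational(1, 2)) = Pow(Add(-10, Mul(-1, S)), Rational(1, 2)))
Add(Mul(491, Function('V')(-10, -14)), 429) = Add(Mul(491, Pow(Add(-10, Mul(-1, -14)), Rational(1, 2))), 429) = Add(Mul(491, Pow(Add(-10, 14), Rational(1, 2))), 429) = Add(Mul(491, Pow(4, Rational(1, 2))), 429) = Add(Mul(491, 2), 429) = Add(982, 429) = 1411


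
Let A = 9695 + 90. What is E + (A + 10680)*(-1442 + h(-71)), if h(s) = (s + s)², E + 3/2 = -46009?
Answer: 766199439/2 ≈ 3.8310e+8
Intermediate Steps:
E = -92021/2 (E = -3/2 - 46009 = -92021/2 ≈ -46011.)
A = 9785
h(s) = 4*s² (h(s) = (2*s)² = 4*s²)
E + (A + 10680)*(-1442 + h(-71)) = -92021/2 + (9785 + 10680)*(-1442 + 4*(-71)²) = -92021/2 + 20465*(-1442 + 4*5041) = -92021/2 + 20465*(-1442 + 20164) = -92021/2 + 20465*18722 = -92021/2 + 383145730 = 766199439/2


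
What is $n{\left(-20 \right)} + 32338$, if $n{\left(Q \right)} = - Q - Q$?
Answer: $32378$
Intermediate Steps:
$n{\left(Q \right)} = - 2 Q$
$n{\left(-20 \right)} + 32338 = \left(-2\right) \left(-20\right) + 32338 = 40 + 32338 = 32378$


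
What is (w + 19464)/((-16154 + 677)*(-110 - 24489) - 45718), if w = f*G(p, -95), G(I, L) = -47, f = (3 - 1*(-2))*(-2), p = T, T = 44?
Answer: 19934/380673005 ≈ 5.2365e-5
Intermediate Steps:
p = 44
f = -10 (f = (3 + 2)*(-2) = 5*(-2) = -10)
w = 470 (w = -10*(-47) = 470)
(w + 19464)/((-16154 + 677)*(-110 - 24489) - 45718) = (470 + 19464)/((-16154 + 677)*(-110 - 24489) - 45718) = 19934/(-15477*(-24599) - 45718) = 19934/(380718723 - 45718) = 19934/380673005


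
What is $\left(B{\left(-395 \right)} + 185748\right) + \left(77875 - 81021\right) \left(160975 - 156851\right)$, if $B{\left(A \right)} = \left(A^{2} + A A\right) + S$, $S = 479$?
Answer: $-12475827$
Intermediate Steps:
$B{\left(A \right)} = 479 + 2 A^{2}$ ($B{\left(A \right)} = \left(A^{2} + A A\right) + 479 = \left(A^{2} + A^{2}\right) + 479 = 2 A^{2} + 479 = 479 + 2 A^{2}$)
$\left(B{\left(-395 \right)} + 185748\right) + \left(77875 - 81021\right) \left(160975 - 156851\right) = \left(\left(479 + 2 \left(-395\right)^{2}\right) + 185748\right) + \left(77875 - 81021\right) \left(160975 - 156851\right) = \left(\left(479 + 2 \cdot 156025\right) + 185748\right) - 12974104 = \left(\left(479 + 312050\right) + 185748\right) - 12974104 = \left(312529 + 185748\right) - 12974104 = 498277 - 12974104 = -12475827$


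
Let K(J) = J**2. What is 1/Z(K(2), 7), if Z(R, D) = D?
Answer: 1/7 ≈ 0.14286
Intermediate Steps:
1/Z(K(2), 7) = 1/7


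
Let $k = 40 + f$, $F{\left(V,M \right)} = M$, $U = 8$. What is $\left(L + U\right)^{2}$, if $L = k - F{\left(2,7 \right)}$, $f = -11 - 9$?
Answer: $441$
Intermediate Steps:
$f = -20$
$k = 20$ ($k = 40 - 20 = 20$)
$L = 13$ ($L = 20 - 7 = 13$)
$\left(L + U\right)^{2} = \left(13 + 8\right)^{2} = 21^{2} = 441$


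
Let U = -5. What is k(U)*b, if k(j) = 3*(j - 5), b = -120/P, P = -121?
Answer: -3600/121 ≈ -29.752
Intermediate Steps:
b = 120/121 (b = -120/(-121) = -120*(-1/121) = 120/121 ≈ 0.99174)
k(j) = -15 + 3*j (k(j) = 3*(-5 + j) = -15 + 3*j)
k(U)*b = (-15 + 3*(-5))*(120/121) = (-15 - 15)*(120/121) = -30*120/121 = -3600/121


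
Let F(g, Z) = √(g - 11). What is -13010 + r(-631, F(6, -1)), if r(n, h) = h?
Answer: -13010 + I*√5 ≈ -13010.0 + 2.2361*I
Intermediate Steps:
F(g, Z) = √(-11 + g)
-13010 + r(-631, F(6, -1)) = -13010 + √(-11 + 6) = -13010 + √(-5) = -13010 + I*√5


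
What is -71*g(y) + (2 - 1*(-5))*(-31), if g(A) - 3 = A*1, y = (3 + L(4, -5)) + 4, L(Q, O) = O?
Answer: -572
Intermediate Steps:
y = 2 (y = (3 - 5) + 4 = -2 + 4 = 2)
g(A) = 3 + A (g(A) = 3 + A*1 = 3 + A)
-71*g(y) + (2 - 1*(-5))*(-31) = -71*(3 + 2) + (2 - 1*(-5))*(-31) = -71*5 + (2 + 5)*(-31) = -355 + 7*(-31) = -355 - 217 = -572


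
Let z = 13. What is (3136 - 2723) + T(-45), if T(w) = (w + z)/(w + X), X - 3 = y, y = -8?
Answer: 10341/25 ≈ 413.64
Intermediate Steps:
X = -5 (X = 3 - 8 = -5)
T(w) = (13 + w)/(-5 + w) (T(w) = (w + 13)/(w - 5) = (13 + w)/(-5 + w))
(3136 - 2723) + T(-45) = (3136 - 2723) + (13 - 45)/(-5 - 45) = 413 - 32/(-50) = 413 - 1/50*(-32) = 413 + 16/25 = 10341/25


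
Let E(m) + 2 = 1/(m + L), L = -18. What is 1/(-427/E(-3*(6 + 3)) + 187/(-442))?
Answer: 26/5479 ≈ 0.0047454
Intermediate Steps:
E(m) = -2 + 1/(-18 + m) (E(m) = -2 + 1/(m - 18) = -2 + 1/(-18 + m))
1/(-427/E(-3*(6 + 3)) + 187/(-442)) = 1/(-427*(-18 - 3*(6 + 3))/(37 - (-6)*(6 + 3)) + 187/(-442)) = 1/(-427*(-18 - 3*9)/(37 - (-6)*9) + 187*(-1/442)) = 1/(-427*(-18 - 27)/(37 - 2*(-27)) - 11/26) = 1/(-427*(-45/(37 + 54)) - 11/26) = 1/(-427/((-1/45*91)) - 11/26) = 1/(-427/(-91/45) - 11/26) = 1/(-427*(-45/91) - 11/26) = 1/(2745/13 - 11/26) = 1/(5479/26) = 26/5479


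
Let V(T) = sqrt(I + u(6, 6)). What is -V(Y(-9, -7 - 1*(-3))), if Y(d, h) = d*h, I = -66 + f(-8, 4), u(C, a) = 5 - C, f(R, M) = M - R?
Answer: -I*sqrt(55) ≈ -7.4162*I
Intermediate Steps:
I = -54 (I = -66 + (4 - 1*(-8)) = -66 + (4 + 8) = -66 + 12 = -54)
V(T) = I*sqrt(55) (V(T) = sqrt(-54 + (5 - 1*6)) = sqrt(-54 + (5 - 6)) = sqrt(-54 - 1) = sqrt(-55) = I*sqrt(55))
-V(Y(-9, -7 - 1*(-3))) = -I*sqrt(55)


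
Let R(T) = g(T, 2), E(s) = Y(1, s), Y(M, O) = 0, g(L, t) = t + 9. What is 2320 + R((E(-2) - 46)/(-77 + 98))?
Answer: 2331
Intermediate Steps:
g(L, t) = 9 + t
E(s) = 0
R(T) = 11 (R(T) = 9 + 2 = 11)
2320 + R((E(-2) - 46)/(-77 + 98)) = 2320 + 11 = 2331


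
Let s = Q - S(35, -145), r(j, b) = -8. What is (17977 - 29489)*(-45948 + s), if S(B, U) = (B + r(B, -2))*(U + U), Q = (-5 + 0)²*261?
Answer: 363698616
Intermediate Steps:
Q = 6525 (Q = (-5)²*261 = 25*261 = 6525)
S(B, U) = 2*U*(-8 + B) (S(B, U) = (B - 8)*(U + U) = (-8 + B)*(2*U) = 2*U*(-8 + B))
s = 14355 (s = 6525 - 2*(-145)*(-8 + 35) = 6525 - 2*(-145)*27 = 6525 - 1*(-7830) = 6525 + 7830 = 14355)
(17977 - 29489)*(-45948 + s) = (17977 - 29489)*(-45948 + 14355) = -11512*(-31593) = 363698616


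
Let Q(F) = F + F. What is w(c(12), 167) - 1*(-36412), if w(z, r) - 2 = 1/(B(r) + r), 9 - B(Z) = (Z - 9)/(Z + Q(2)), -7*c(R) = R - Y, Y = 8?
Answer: 1090162503/29938 ≈ 36414.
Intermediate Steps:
Q(F) = 2*F
c(R) = 8/7 - R/7 (c(R) = -(R - 1*8)/7 = -(R - 8)/7 = -(-8 + R)/7 = 8/7 - R/7)
B(Z) = 9 - (-9 + Z)/(4 + Z) (B(Z) = 9 - (Z - 9)/(Z + 2*2) = 9 - (-9 + Z)/(Z + 4) = 9 - (-9 + Z)/(4 + Z))
w(z, r) = 2 + 1/(r + (45 + 8*r)/(4 + r)) (w(z, r) = 2 + 1/((45 + 8*r)/(4 + r) + r) = 2 + 1/(r + (45 + 8*r)/(4 + r)))
w(c(12), 167) - 1*(-36412) = (94 + 2*167² + 25*167)/(45 + 167² + 12*167) - 1*(-36412) = (94 + 2*27889 + 4175)/(45 + 27889 + 2004) + 36412 = (94 + 55778 + 4175)/29938 + 36412 = (1/29938)*60047 + 36412 = 60047/29938 + 36412 = 1090162503/29938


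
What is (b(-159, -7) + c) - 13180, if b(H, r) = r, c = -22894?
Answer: -36081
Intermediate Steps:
(b(-159, -7) + c) - 13180 = (-7 - 22894) - 13180 = -22901 - 13180 = -36081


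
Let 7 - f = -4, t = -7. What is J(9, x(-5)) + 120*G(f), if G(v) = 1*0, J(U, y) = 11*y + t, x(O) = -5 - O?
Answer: -7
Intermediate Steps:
J(U, y) = -7 + 11*y (J(U, y) = 11*y - 7 = -7 + 11*y)
f = 11 (f = 7 - 1*(-4) = 7 + 4 = 11)
G(v) = 0
J(9, x(-5)) + 120*G(f) = (-7 + 11*(-5 - 1*(-5))) + 120*0 = (-7 + 11*(-5 + 5)) + 0 = (-7 + 11*0) + 0 = (-7 + 0) + 0 = -7 + 0 = -7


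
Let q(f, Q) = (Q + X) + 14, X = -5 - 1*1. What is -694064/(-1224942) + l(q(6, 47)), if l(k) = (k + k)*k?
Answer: 3705796582/612471 ≈ 6050.6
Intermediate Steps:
X = -6 (X = -5 - 1 = -6)
q(f, Q) = 8 + Q (q(f, Q) = (Q - 6) + 14 = (-6 + Q) + 14 = 8 + Q)
l(k) = 2*k² (l(k) = (2*k)*k = 2*k²)
-694064/(-1224942) + l(q(6, 47)) = -694064/(-1224942) + 2*(8 + 47)² = -694064*(-1/1224942) + 2*55² = 347032/612471 + 2*3025 = 347032/612471 + 6050 = 3705796582/612471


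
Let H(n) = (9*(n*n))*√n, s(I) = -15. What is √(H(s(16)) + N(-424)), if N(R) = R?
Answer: √(-424 + 2025*I*√15) ≈ 60.952 + 64.336*I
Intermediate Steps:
H(n) = 9*n^(5/2) (H(n) = (9*n²)*√n = 9*n^(5/2))
√(H(s(16)) + N(-424)) = √(9*(-15)^(5/2) - 424) = √(9*(225*I*√15) - 424) = √(2025*I*√15 - 424) = √(-424 + 2025*I*√15)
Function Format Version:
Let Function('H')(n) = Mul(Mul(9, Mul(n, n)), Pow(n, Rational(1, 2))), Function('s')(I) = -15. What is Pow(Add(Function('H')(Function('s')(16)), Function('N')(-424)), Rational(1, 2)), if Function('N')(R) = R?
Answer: Pow(Add(-424, Mul(2025, I, Pow(15, Rational(1, 2)))), Rational(1, 2)) ≈ Add(60.952, Mul(64.336, I))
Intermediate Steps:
Function('H')(n) = Mul(9, Pow(n, Rational(5, 2))) (Function('H')(n) = Mul(Mul(9, Pow(n, 2)), Pow(n, Rational(1, 2))) = Mul(9, Pow(n, Rational(5, 2))))
Pow(Add(Function('H')(Function('s')(16)), Function('N')(-424)), Rational(1, 2)) = Pow(Add(Mul(9, Pow(-15, Rational(5, 2))), -424), Rational(1, 2)) = Pow(Add(Mul(9, Mul(225, I, Pow(15, Rational(1, 2)))), -424), Rational(1, 2)) = Pow(Add(Mul(2025, I, Pow(15, Rational(1, 2))), -424), Rational(1, 2)) = Pow(Add(-424, Mul(2025, I, Pow(15, Rational(1, 2)))), Rational(1, 2))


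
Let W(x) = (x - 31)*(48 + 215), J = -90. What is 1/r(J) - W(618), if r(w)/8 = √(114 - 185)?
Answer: -154381 - I*√71/568 ≈ -1.5438e+5 - 0.014835*I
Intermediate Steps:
r(w) = 8*I*√71 (r(w) = 8*√(114 - 185) = 8*√(-71) = 8*(I*√71) = 8*I*√71)
W(x) = -8153 + 263*x (W(x) = (-31 + x)*263 = -8153 + 263*x)
1/r(J) - W(618) = 1/(8*I*√71) - (-8153 + 263*618) = -I*√71/568 - (-8153 + 162534) = -I*√71/568 - 1*154381 = -I*√71/568 - 154381 = -154381 - I*√71/568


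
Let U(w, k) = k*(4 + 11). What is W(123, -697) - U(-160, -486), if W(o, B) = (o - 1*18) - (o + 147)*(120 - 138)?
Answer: 12255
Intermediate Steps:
U(w, k) = 15*k (U(w, k) = k*15 = 15*k)
W(o, B) = 2628 + 19*o (W(o, B) = (o - 18) - (147 + o)*(-18) = (-18 + o) - (-2646 - 18*o) = (-18 + o) + (2646 + 18*o) = 2628 + 19*o)
W(123, -697) - U(-160, -486) = (2628 + 19*123) - 15*(-486) = (2628 + 2337) - 1*(-7290) = 4965 + 7290 = 12255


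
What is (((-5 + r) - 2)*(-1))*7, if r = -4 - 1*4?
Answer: 105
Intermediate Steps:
r = -8 (r = -4 - 4 = -8)
(((-5 + r) - 2)*(-1))*7 = (((-5 - 8) - 2)*(-1))*7 = ((-13 - 2)*(-1))*7 = -15*(-1)*7 = 15*7 = 105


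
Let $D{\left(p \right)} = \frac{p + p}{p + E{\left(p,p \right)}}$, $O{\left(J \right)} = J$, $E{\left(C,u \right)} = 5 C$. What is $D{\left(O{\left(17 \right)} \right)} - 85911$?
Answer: $- \frac{257732}{3} \approx -85911.0$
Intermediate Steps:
$D{\left(p \right)} = \frac{1}{3}$ ($D{\left(p \right)} = \frac{p + p}{p + 5 p} = \frac{2 p}{6 p} = 2 p \frac{1}{6 p} = \frac{1}{3}$)
$D{\left(O{\left(17 \right)} \right)} - 85911 = \frac{1}{3} - 85911 = - \frac{257732}{3}$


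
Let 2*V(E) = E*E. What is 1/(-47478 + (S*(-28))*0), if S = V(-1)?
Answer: -1/47478 ≈ -2.1062e-5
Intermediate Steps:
V(E) = E²/2 (V(E) = (E*E)/2 = E²/2)
S = ½ (S = (½)*(-1)² = (½)*1 = ½ ≈ 0.50000)
1/(-47478 + (S*(-28))*0) = 1/(-47478 + ((½)*(-28))*0) = 1/(-47478 - 14*0) = 1/(-47478 + 0) = 1/(-47478) = -1/47478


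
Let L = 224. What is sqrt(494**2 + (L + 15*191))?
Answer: 5*sqrt(9885) ≈ 497.12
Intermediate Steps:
sqrt(494**2 + (L + 15*191)) = sqrt(494**2 + (224 + 15*191)) = sqrt(244036 + (224 + 2865)) = sqrt(244036 + 3089) = sqrt(247125) = 5*sqrt(9885)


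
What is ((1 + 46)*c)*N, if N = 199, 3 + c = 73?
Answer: 654710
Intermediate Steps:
c = 70 (c = -3 + 73 = 70)
((1 + 46)*c)*N = ((1 + 46)*70)*199 = (47*70)*199 = 3290*199 = 654710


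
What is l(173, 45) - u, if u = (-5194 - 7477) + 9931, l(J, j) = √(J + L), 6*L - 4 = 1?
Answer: 2740 + √6258/6 ≈ 2753.2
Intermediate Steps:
L = ⅚ (L = ⅔ + (⅙)*1 = ⅔ + ⅙ = ⅚ ≈ 0.83333)
l(J, j) = √(⅚ + J) (l(J, j) = √(J + ⅚) = √(⅚ + J))
u = -2740 (u = -12671 + 9931 = -2740)
l(173, 45) - u = √(30 + 36*173)/6 - 1*(-2740) = √(30 + 6228)/6 + 2740 = √6258/6 + 2740 = 2740 + √6258/6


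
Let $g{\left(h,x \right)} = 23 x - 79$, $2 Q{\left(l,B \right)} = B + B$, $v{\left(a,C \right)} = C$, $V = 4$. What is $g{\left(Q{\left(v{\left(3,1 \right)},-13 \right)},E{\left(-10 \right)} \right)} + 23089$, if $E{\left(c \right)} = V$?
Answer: $23102$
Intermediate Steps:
$Q{\left(l,B \right)} = B$ ($Q{\left(l,B \right)} = \frac{B + B}{2} = \frac{2 B}{2} = B$)
$E{\left(c \right)} = 4$
$g{\left(h,x \right)} = -79 + 23 x$
$g{\left(Q{\left(v{\left(3,1 \right)},-13 \right)},E{\left(-10 \right)} \right)} + 23089 = \left(-79 + 23 \cdot 4\right) + 23089 = \left(-79 + 92\right) + 23089 = 13 + 23089 = 23102$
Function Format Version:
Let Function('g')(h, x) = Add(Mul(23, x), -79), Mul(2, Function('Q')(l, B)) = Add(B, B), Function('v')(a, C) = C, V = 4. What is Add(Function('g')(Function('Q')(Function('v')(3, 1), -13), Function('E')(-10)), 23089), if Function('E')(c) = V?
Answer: 23102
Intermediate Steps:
Function('Q')(l, B) = B (Function('Q')(l, B) = Mul(Rational(1, 2), Add(B, B)) = Mul(Rational(1, 2), Mul(2, B)) = B)
Function('E')(c) = 4
Function('g')(h, x) = Add(-79, Mul(23, x))
Add(Function('g')(Function('Q')(Function('v')(3, 1), -13), Function('E')(-10)), 23089) = Add(Add(-79, Mul(23, 4)), 23089) = Add(Add(-79, 92), 23089) = Add(13, 23089) = 23102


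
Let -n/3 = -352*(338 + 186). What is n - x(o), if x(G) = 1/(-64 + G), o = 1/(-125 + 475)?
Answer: 12394352606/22399 ≈ 5.5334e+5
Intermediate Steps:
o = 1/350 ≈ 0.0028571
n = 553344 (n = -(-1056)*(338 + 186) = -(-1056)*524 = -3*(-184448) = 553344)
n - x(o) = 553344 - 1/(-64 + 1/350) = 553344 - 1/(-22399/350) = 553344 - 1*(-350/22399) = 553344 + 350/22399 = 12394352606/22399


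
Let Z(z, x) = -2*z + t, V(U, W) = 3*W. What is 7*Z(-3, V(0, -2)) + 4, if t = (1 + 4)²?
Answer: 221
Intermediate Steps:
t = 25 (t = 5² = 25)
Z(z, x) = 25 - 2*z (Z(z, x) = -2*z + 25 = 25 - 2*z)
7*Z(-3, V(0, -2)) + 4 = 7*(25 - 2*(-3)) + 4 = 7*(25 + 6) + 4 = 7*31 + 4 = 217 + 4 = 221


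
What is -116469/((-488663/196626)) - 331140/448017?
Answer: 3419933649472426/72976443757 ≈ 46864.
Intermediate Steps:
-116469/((-488663/196626)) - 331140/448017 = -116469/((-488663*1/196626)) - 331140*1/448017 = -116469/(-488663/196626) - 110380/149339 = -116469*(-196626/488663) - 110380/149339 = 22900833594/488663 - 110380/149339 = 3419933649472426/72976443757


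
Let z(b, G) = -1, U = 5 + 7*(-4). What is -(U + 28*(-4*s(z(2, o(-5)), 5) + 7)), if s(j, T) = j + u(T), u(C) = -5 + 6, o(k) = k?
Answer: -173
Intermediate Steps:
U = -23 (U = 5 - 28 = -23)
u(C) = 1
s(j, T) = 1 + j (s(j, T) = j + 1 = 1 + j)
-(U + 28*(-4*s(z(2, o(-5)), 5) + 7)) = -(-23 + 28*(-4*(1 - 1) + 7)) = -(-23 + 28*(-4*0 + 7)) = -(-23 + 28*(0 + 7)) = -(-23 + 28*7) = -(-23 + 196) = -1*173 = -173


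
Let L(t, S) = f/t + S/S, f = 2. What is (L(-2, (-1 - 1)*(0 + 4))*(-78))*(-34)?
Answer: 0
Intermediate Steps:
L(t, S) = 1 + 2/t (L(t, S) = 2/t + S/S = 2/t + 1 = 1 + 2/t)
(L(-2, (-1 - 1)*(0 + 4))*(-78))*(-34) = (((2 - 2)/(-2))*(-78))*(-34) = (-½*0*(-78))*(-34) = (0*(-78))*(-34) = 0*(-34) = 0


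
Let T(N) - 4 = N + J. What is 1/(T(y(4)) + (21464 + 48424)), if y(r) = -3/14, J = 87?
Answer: 14/979703 ≈ 1.4290e-5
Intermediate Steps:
y(r) = -3/14 (y(r) = -3*1/14 = -3/14)
T(N) = 91 + N (T(N) = 4 + (N + 87) = 4 + (87 + N) = 91 + N)
1/(T(y(4)) + (21464 + 48424)) = 1/((91 - 3/14) + (21464 + 48424)) = 1/(1271/14 + 69888) = 1/(979703/14) = 14/979703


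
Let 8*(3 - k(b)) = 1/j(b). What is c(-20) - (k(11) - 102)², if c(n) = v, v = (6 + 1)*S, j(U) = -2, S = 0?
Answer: -2505889/256 ≈ -9788.6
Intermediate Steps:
k(b) = 49/16 (k(b) = 3 - ⅛/(-2) = 3 - ⅛*(-½) = 3 + 1/16 = 49/16)
v = 0 (v = (6 + 1)*0 = 7*0 = 0)
c(n) = 0
c(-20) - (k(11) - 102)² = 0 - (49/16 - 102)² = 0 - (-1583/16)² = 0 - 1*2505889/256 = 0 - 2505889/256 = -2505889/256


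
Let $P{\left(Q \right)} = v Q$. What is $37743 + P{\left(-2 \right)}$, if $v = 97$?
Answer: $37549$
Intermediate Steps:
$P{\left(Q \right)} = 97 Q$
$37743 + P{\left(-2 \right)} = 37743 + 97 \left(-2\right) = 37743 - 194 = 37549$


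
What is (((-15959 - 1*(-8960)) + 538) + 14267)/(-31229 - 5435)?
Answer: -3903/18332 ≈ -0.21291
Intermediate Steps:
(((-15959 - 1*(-8960)) + 538) + 14267)/(-31229 - 5435) = (((-15959 + 8960) + 538) + 14267)/(-36664) = ((-6999 + 538) + 14267)*(-1/36664) = (-6461 + 14267)*(-1/36664) = 7806*(-1/36664) = -3903/18332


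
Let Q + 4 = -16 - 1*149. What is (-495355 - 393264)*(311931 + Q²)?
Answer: -302567660548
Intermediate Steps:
Q = -169 (Q = -4 + (-16 - 1*149) = -4 + (-16 - 149) = -4 - 165 = -169)
(-495355 - 393264)*(311931 + Q²) = (-495355 - 393264)*(311931 + (-169)²) = -888619*(311931 + 28561) = -888619*340492 = -302567660548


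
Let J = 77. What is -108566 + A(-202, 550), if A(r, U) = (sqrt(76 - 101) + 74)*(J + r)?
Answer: -117816 - 625*I ≈ -1.1782e+5 - 625.0*I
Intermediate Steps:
A(r, U) = (74 + 5*I)*(77 + r) (A(r, U) = (sqrt(76 - 101) + 74)*(77 + r) = (sqrt(-25) + 74)*(77 + r) = (5*I + 74)*(77 + r) = (74 + 5*I)*(77 + r))
-108566 + A(-202, 550) = -108566 + (74 + 5*I)*(77 - 202) = -108566 + (74 + 5*I)*(-125) = -108566 + (-9250 - 625*I) = -117816 - 625*I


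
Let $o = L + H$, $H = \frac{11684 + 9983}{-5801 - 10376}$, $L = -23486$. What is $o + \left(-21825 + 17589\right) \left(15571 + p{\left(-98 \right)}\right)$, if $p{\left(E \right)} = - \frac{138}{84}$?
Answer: $- \frac{1067282172447}{16177} \approx -6.5975 \cdot 10^{7}$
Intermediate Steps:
$p{\left(E \right)} = - \frac{23}{14}$ ($p{\left(E \right)} = \left(-138\right) \frac{1}{84} = - \frac{23}{14}$)
$H = - \frac{21667}{16177}$ ($H = \frac{21667}{-16177} = 21667 \left(- \frac{1}{16177}\right) = - \frac{21667}{16177} \approx -1.3394$)
$o = - \frac{379954689}{16177}$ ($o = -23486 - \frac{21667}{16177} = - \frac{379954689}{16177} \approx -23487.0$)
$o + \left(-21825 + 17589\right) \left(15571 + p{\left(-98 \right)}\right) = - \frac{379954689}{16177} + \left(-21825 + 17589\right) \left(15571 - \frac{23}{14}\right) = - \frac{379954689}{16177} - \frac{461662578}{7} = - \frac{1067282172447}{16177}$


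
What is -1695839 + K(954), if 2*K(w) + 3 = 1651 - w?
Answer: -1695492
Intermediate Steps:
K(w) = 824 - w/2 (K(w) = -3/2 + (1651 - w)/2 = -3/2 + (1651/2 - w/2) = 824 - w/2)
-1695839 + K(954) = -1695839 + (824 - ½*954) = -1695839 + (824 - 477) = -1695839 + 347 = -1695492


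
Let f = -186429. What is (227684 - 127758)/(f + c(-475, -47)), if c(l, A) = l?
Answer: -49963/93452 ≈ -0.53464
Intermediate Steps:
(227684 - 127758)/(f + c(-475, -47)) = (227684 - 127758)/(-186429 - 475) = 99926/(-186904) = 99926*(-1/186904) = -49963/93452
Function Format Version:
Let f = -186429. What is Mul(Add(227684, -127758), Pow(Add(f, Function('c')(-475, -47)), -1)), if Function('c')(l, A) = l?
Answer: Rational(-49963, 93452) ≈ -0.53464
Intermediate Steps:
Mul(Add(227684, -127758), Pow(Add(f, Function('c')(-475, -47)), -1)) = Mul(Add(227684, -127758), Pow(Add(-186429, -475), -1)) = Mul(99926, Pow(-186904, -1)) = Mul(99926, Rational(-1, 186904)) = Rational(-49963, 93452)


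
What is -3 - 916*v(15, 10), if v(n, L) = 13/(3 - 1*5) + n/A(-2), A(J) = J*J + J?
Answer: -919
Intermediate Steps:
A(J) = J + J² (A(J) = J² + J = J + J²)
v(n, L) = -13/2 + n/2 (v(n, L) = 13/(3 - 1*5) + n/((-2*(1 - 2))) = 13/(3 - 5) + n/((-2*(-1))) = 13/(-2) + n/2 = 13*(-½) + n*(½) = -13/2 + n/2)
-3 - 916*v(15, 10) = -3 - 916*(-13/2 + (½)*15) = -3 - 916*(-13/2 + 15/2) = -3 - 916*1 = -3 - 916 = -919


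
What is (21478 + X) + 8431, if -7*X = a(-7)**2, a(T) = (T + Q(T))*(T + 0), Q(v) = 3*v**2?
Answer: -107291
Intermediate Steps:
a(T) = T*(T + 3*T**2) (a(T) = (T + 3*T**2)*(T + 0) = (T + 3*T**2)*T = T*(T + 3*T**2))
X = -137200 (X = -2401*(1 + 3*(-7))**2/7 = -2401*(1 - 21)**2/7 = -(49*(-20))**2/7 = -1/7*(-980)**2 = -1/7*960400 = -137200)
(21478 + X) + 8431 = (21478 - 137200) + 8431 = -115722 + 8431 = -107291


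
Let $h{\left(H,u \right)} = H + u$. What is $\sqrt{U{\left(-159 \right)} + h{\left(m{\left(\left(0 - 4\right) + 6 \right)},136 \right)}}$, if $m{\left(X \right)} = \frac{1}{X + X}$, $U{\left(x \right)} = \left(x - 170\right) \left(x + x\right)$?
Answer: $\frac{157 \sqrt{17}}{2} \approx 323.66$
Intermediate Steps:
$U{\left(x \right)} = 2 x \left(-170 + x\right)$ ($U{\left(x \right)} = \left(-170 + x\right) 2 x = 2 x \left(-170 + x\right)$)
$m{\left(X \right)} = \frac{1}{2 X}$
$\sqrt{U{\left(-159 \right)} + h{\left(m{\left(\left(0 - 4\right) + 6 \right)},136 \right)}} = \sqrt{2 \left(-159\right) \left(-170 - 159\right) + \left(\frac{1}{2 \left(\left(0 - 4\right) + 6\right)} + 136\right)} = \sqrt{2 \left(-159\right) \left(-329\right) + \left(\frac{1}{2 \left(-4 + 6\right)} + 136\right)} = \sqrt{104622 + \left(\frac{1}{2 \cdot 2} + 136\right)} = \sqrt{104622 + \left(\frac{1}{2} \cdot \frac{1}{2} + 136\right)} = \sqrt{104622 + \left(\frac{1}{4} + 136\right)} = \sqrt{104622 + \frac{545}{4}} = \sqrt{\frac{419033}{4}} = \frac{157 \sqrt{17}}{2}$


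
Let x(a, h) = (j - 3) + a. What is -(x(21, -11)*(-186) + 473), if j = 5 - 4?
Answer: 3061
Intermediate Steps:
j = 1
x(a, h) = -2 + a (x(a, h) = (1 - 3) + a = -2 + a)
-(x(21, -11)*(-186) + 473) = -((-2 + 21)*(-186) + 473) = -(19*(-186) + 473) = -(-3534 + 473) = -1*(-3061) = 3061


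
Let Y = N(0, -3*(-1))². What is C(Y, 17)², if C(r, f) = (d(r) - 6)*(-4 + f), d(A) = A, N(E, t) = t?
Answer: 1521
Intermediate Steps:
Y = 9 (Y = (-3*(-1))² = 3² = 9)
C(r, f) = (-6 + r)*(-4 + f) (C(r, f) = (r - 6)*(-4 + f) = (-6 + r)*(-4 + f))
C(Y, 17)² = (24 - 6*17 - 4*9 + 17*9)² = (24 - 102 - 36 + 153)² = 39² = 1521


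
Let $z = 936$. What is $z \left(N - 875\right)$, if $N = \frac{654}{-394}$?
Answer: $- \frac{161649072}{197} \approx -8.2055 \cdot 10^{5}$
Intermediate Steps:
$N = - \frac{327}{197}$ ($N = 654 \left(- \frac{1}{394}\right) = - \frac{327}{197} \approx -1.6599$)
$z \left(N - 875\right) = 936 \left(- \frac{327}{197} - 875\right) = 936 \left(- \frac{172702}{197}\right) = - \frac{161649072}{197}$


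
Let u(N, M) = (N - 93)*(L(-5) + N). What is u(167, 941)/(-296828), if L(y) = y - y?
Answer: -6179/148414 ≈ -0.041634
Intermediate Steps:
L(y) = 0
u(N, M) = N*(-93 + N) (u(N, M) = (N - 93)*(0 + N) = (-93 + N)*N = N*(-93 + N))
u(167, 941)/(-296828) = (167*(-93 + 167))/(-296828) = (167*74)*(-1/296828) = 12358*(-1/296828) = -6179/148414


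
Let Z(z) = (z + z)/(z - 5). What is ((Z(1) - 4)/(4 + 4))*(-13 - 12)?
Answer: 225/16 ≈ 14.063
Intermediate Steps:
Z(z) = 2*z/(-5 + z) (Z(z) = (2*z)/(-5 + z) = 2*z/(-5 + z))
((Z(1) - 4)/(4 + 4))*(-13 - 12) = ((2*1/(-5 + 1) - 4)/(4 + 4))*(-13 - 12) = ((2*1/(-4) - 4)/8)*(-25) = ((2*1*(-1/4) - 4)*(1/8))*(-25) = ((-1/2 - 4)*(1/8))*(-25) = -9/2*1/8*(-25) = -9/16*(-25) = 225/16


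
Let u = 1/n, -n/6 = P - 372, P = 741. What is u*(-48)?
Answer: 8/369 ≈ 0.021680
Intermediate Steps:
n = -2214 (n = -6*(741 - 372) = -6*369 = -2214)
u = -1/2214 (u = 1/(-2214) = -1/2214 ≈ -0.00045167)
u*(-48) = -1/2214*(-48) = 8/369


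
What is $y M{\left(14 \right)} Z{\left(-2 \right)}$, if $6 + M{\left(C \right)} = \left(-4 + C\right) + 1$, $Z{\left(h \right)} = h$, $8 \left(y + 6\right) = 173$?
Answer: $- \frac{625}{4} \approx -156.25$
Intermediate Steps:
$y = \frac{125}{8}$ ($y = -6 + \frac{1}{8} \cdot 173 = -6 + \frac{173}{8} = \frac{125}{8} \approx 15.625$)
$M{\left(C \right)} = -9 + C$ ($M{\left(C \right)} = -6 + \left(\left(-4 + C\right) + 1\right) = -6 + \left(-3 + C\right) = -9 + C$)
$y M{\left(14 \right)} Z{\left(-2 \right)} = \frac{125 \left(-9 + 14\right)}{8} \left(-2\right) = \frac{125}{8} \cdot 5 \left(-2\right) = \frac{625}{8} \left(-2\right) = - \frac{625}{4}$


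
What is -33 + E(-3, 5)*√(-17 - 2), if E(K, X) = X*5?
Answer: -33 + 25*I*√19 ≈ -33.0 + 108.97*I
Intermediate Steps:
E(K, X) = 5*X
-33 + E(-3, 5)*√(-17 - 2) = -33 + (5*5)*√(-17 - 2) = -33 + 25*√(-19) = -33 + 25*(I*√19) = -33 + 25*I*√19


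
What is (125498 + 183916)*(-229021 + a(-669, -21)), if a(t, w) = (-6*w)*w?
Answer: -71681013138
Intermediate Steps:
a(t, w) = -6*w²
(125498 + 183916)*(-229021 + a(-669, -21)) = (125498 + 183916)*(-229021 - 6*(-21)²) = 309414*(-229021 - 6*441) = 309414*(-229021 - 2646) = 309414*(-231667) = -71681013138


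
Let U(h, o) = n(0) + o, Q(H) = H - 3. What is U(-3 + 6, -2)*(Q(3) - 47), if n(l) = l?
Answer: 94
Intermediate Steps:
Q(H) = -3 + H
U(h, o) = o (U(h, o) = 0 + o = o)
U(-3 + 6, -2)*(Q(3) - 47) = -2*((-3 + 3) - 47) = -2*(0 - 47) = -2*(-47) = 94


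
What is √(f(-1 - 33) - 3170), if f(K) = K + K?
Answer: I*√3238 ≈ 56.903*I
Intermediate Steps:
f(K) = 2*K
√(f(-1 - 33) - 3170) = √(2*(-1 - 33) - 3170) = √(2*(-34) - 3170) = √(-68 - 3170) = √(-3238) = I*√3238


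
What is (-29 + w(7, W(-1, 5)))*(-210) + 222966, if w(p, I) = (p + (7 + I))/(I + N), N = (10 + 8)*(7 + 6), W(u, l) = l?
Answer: 54740394/239 ≈ 2.2904e+5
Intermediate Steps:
N = 234 (N = 18*13 = 234)
w(p, I) = (7 + I + p)/(234 + I) (w(p, I) = (p + (7 + I))/(I + 234) = (7 + I + p)/(234 + I))
(-29 + w(7, W(-1, 5)))*(-210) + 222966 = (-29 + (7 + 5 + 7)/(234 + 5))*(-210) + 222966 = (-29 + 19/239)*(-210) + 222966 = -6912/239*(-210) + 222966 = 1451520/239 + 222966 = 54740394/239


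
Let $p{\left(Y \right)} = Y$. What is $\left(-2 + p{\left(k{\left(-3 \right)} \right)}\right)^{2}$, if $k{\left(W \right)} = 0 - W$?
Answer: $1$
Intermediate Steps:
$k{\left(W \right)} = - W$
$\left(-2 + p{\left(k{\left(-3 \right)} \right)}\right)^{2} = \left(-2 - -3\right)^{2} = \left(-2 + 3\right)^{2} = 1^{2} = 1$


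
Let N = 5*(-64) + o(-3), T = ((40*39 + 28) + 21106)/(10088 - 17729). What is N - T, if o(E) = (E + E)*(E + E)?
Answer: -2147350/7641 ≈ -281.03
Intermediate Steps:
o(E) = 4*E² (o(E) = (2*E)*(2*E) = 4*E²)
T = -22694/7641 (T = ((1560 + 28) + 21106)/(-7641) = (1588 + 21106)*(-1/7641) = 22694*(-1/7641) = -22694/7641 ≈ -2.9700)
N = -284 (N = 5*(-64) + 4*(-3)² = -320 + 4*9 = -320 + 36 = -284)
N - T = -284 - 1*(-22694/7641) = -284 + 22694/7641 = -2147350/7641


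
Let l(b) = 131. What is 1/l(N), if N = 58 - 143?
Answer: 1/131 ≈ 0.0076336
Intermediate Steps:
N = -85
1/l(N) = 1/131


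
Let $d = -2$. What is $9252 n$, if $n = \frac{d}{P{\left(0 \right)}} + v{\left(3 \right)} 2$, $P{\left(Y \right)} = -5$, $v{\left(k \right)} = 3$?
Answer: $\frac{296064}{5} \approx 59213.0$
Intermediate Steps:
$n = \frac{32}{5}$ ($n = - \frac{2}{-5} + 3 \cdot 2 = \left(-2\right) \left(- \frac{1}{5}\right) + 6 = \frac{2}{5} + 6 = \frac{32}{5} \approx 6.4$)
$9252 n = 9252 \cdot \frac{32}{5} = \frac{296064}{5}$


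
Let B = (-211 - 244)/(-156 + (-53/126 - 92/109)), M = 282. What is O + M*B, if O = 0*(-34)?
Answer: 1762209540/2159873 ≈ 815.89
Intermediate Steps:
O = 0
B = 6248970/2159873 (B = -455/(-156 + (-53*1/126 - 92*1/109)) = -455/(-156 + (-53/126 - 92/109)) = -455/(-156 - 17369/13734) = -455/(-2159873/13734) = -455*(-13734/2159873) = 6248970/2159873 ≈ 2.8932)
O + M*B = 0 + 282*(6248970/2159873) = 0 + 1762209540/2159873 = 1762209540/2159873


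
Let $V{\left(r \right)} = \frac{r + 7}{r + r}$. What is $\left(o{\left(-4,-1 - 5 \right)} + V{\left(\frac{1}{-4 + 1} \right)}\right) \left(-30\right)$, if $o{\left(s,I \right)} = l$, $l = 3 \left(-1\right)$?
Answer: $390$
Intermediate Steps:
$l = -3$
$V{\left(r \right)} = \frac{7 + r}{2 r}$
$o{\left(s,I \right)} = -3$
$\left(o{\left(-4,-1 - 5 \right)} + V{\left(\frac{1}{-4 + 1} \right)}\right) \left(-30\right) = \left(-3 + \frac{7 + \frac{1}{-4 + 1}}{2 \frac{1}{-4 + 1}}\right) \left(-30\right) = \left(-3 + \frac{7 + \frac{1}{-3}}{2 \frac{1}{-3}}\right) \left(-30\right) = \left(-3 + \frac{7 - \frac{1}{3}}{2 \left(- \frac{1}{3}\right)}\right) \left(-30\right) = \left(-3 + \frac{1}{2} \left(-3\right) \frac{20}{3}\right) \left(-30\right) = \left(-3 - 10\right) \left(-30\right) = \left(-13\right) \left(-30\right) = 390$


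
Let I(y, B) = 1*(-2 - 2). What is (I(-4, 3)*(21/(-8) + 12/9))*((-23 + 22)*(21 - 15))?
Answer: -31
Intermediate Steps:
I(y, B) = -4 (I(y, B) = 1*(-4) = -4)
(I(-4, 3)*(21/(-8) + 12/9))*((-23 + 22)*(21 - 15)) = (-4*(21/(-8) + 12/9))*((-23 + 22)*(21 - 15)) = (-4*(21*(-1/8) + 12*(1/9)))*(-1*6) = -4*(-21/8 + 4/3)*(-6) = -4*(-31/24)*(-6) = (31/6)*(-6) = -31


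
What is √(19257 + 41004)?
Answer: √60261 ≈ 245.48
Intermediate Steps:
√(19257 + 41004) = √60261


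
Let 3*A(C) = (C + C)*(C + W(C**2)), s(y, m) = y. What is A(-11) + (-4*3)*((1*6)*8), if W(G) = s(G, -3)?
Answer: -4148/3 ≈ -1382.7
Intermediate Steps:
W(G) = G
A(C) = 2*C*(C + C**2)/3 (A(C) = ((C + C)*(C + C**2))/3 = ((2*C)*(C + C**2))/3 = (2*C*(C + C**2))/3 = 2*C*(C + C**2)/3)
A(-11) + (-4*3)*((1*6)*8) = (2/3)*(-11)**2*(1 - 11) + (-4*3)*((1*6)*8) = (2/3)*121*(-10) - 72*8 = -2420/3 - 12*48 = -2420/3 - 576 = -4148/3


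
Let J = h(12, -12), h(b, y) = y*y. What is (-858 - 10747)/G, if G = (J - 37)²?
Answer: -11605/11449 ≈ -1.0136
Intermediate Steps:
h(b, y) = y²
J = 144 (J = (-12)² = 144)
G = 11449 (G = (144 - 37)² = 107² = 11449)
(-858 - 10747)/G = (-858 - 10747)/11449 = -11605*1/11449 = -11605/11449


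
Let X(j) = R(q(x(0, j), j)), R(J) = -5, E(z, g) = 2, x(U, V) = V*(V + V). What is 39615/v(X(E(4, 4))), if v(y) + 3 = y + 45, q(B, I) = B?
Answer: 39615/37 ≈ 1070.7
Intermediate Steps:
x(U, V) = 2*V**2 (x(U, V) = V*(2*V) = 2*V**2)
X(j) = -5
v(y) = 42 + y (v(y) = -3 + (y + 45) = -3 + (45 + y) = 42 + y)
39615/v(X(E(4, 4))) = 39615/(42 - 5) = 39615/37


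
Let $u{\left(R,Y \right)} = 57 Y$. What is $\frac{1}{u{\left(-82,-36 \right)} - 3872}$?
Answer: $- \frac{1}{5924} \approx -0.0001688$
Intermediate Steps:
$\frac{1}{u{\left(-82,-36 \right)} - 3872} = \frac{1}{57 \left(-36\right) - 3872} = \frac{1}{-2052 - 3872} = \frac{1}{-5924} = - \frac{1}{5924}$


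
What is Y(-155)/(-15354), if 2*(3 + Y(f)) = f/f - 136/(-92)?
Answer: 9/78476 ≈ 0.00011468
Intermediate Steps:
Y(f) = -81/46 (Y(f) = -3 + (f/f - 136/(-92))/2 = -3 + (1 - 136*(-1/92))/2 = -3 + (1 + 34/23)/2 = -3 + (½)*(57/23) = -3 + 57/46 = -81/46)
Y(-155)/(-15354) = -81/46/(-15354) = -81/46*(-1/15354) = 9/78476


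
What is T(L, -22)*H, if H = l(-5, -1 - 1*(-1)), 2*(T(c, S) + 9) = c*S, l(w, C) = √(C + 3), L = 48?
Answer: -537*√3 ≈ -930.11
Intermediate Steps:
l(w, C) = √(3 + C)
T(c, S) = -9 + S*c/2 (T(c, S) = -9 + (c*S)/2 = -9 + (S*c)/2 = -9 + S*c/2)
H = √3 (H = √(3 + (-1 - 1*(-1))) = √(3 + (-1 + 1)) = √(3 + 0) = √3 ≈ 1.7320)
T(L, -22)*H = (-9 + (½)*(-22)*48)*√3 = (-9 - 528)*√3 = -537*√3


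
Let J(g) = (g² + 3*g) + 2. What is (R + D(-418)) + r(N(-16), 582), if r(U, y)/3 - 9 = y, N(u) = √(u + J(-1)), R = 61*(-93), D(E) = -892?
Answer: -4792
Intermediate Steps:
J(g) = 2 + g² + 3*g
R = -5673
N(u) = √u (N(u) = √(u + (2 + (-1)² + 3*(-1))) = √(u + (2 + 1 - 3)) = √(u + 0) = √u)
r(U, y) = 27 + 3*y
(R + D(-418)) + r(N(-16), 582) = (-5673 - 892) + (27 + 3*582) = -6565 + (27 + 1746) = -6565 + 1773 = -4792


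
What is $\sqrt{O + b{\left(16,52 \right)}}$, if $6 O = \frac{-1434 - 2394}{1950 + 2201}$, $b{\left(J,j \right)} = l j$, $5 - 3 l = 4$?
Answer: $\frac{\sqrt{2664169914}}{12453} \approx 4.1448$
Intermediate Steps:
$l = \frac{1}{3}$ ($l = \frac{5}{3} - \frac{4}{3} = \frac{1}{3} \approx 0.33333$)
$b{\left(J,j \right)} = \frac{j}{3}$
$O = - \frac{638}{4151}$ ($O = \frac{\left(-1434 - 2394\right) \frac{1}{1950 + 2201}}{6} = \frac{\left(-3828\right) \frac{1}{4151}}{6} = \frac{1}{6} \left(- \frac{3828}{4151}\right) = - \frac{638}{4151} \approx -0.1537$)
$\sqrt{O + b{\left(16,52 \right)}} = \sqrt{- \frac{638}{4151} + \frac{1}{3} \cdot 52} = \sqrt{- \frac{638}{4151} + \frac{52}{3}} = \sqrt{\frac{213938}{12453}} = \frac{\sqrt{2664169914}}{12453}$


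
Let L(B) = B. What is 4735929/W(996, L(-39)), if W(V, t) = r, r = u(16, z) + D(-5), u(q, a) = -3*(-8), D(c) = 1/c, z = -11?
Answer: 23679645/119 ≈ 1.9899e+5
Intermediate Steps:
u(q, a) = 24
r = 119/5 (r = 24 + 1/(-5) = 24 - ⅕ = 119/5 ≈ 23.800)
W(V, t) = 119/5
4735929/W(996, L(-39)) = 4735929/(119/5) = 4735929*(5/119) = 23679645/119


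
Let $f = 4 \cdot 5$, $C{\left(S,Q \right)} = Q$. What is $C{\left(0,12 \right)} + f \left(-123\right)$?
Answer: $-2448$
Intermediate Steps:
$f = 20$
$C{\left(0,12 \right)} + f \left(-123\right) = 12 + 20 \left(-123\right) = 12 - 2460 = -2448$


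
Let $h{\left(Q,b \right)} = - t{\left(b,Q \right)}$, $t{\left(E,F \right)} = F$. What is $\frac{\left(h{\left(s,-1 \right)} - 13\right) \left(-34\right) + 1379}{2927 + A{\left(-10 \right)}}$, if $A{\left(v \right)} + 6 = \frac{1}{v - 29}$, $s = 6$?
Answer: $\frac{78975}{113918} \approx 0.69326$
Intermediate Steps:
$h{\left(Q,b \right)} = - Q$
$A{\left(v \right)} = -6 + \frac{1}{-29 + v}$ ($A{\left(v \right)} = -6 + \frac{1}{v - 29} = -6 + \frac{1}{-29 + v}$)
$\frac{\left(h{\left(s,-1 \right)} - 13\right) \left(-34\right) + 1379}{2927 + A{\left(-10 \right)}} = \frac{\left(\left(-1\right) 6 - 13\right) \left(-34\right) + 1379}{2927 + \frac{175 - -60}{-29 - 10}} = \frac{\left(-6 - 13\right) \left(-34\right) + 1379}{2927 + \frac{175 + 60}{-39}} = \frac{\left(-19\right) \left(-34\right) + 1379}{2927 - \frac{235}{39}} = \frac{646 + 1379}{2927 - \frac{235}{39}} = \frac{2025}{\frac{113918}{39}} = 2025 \cdot \frac{39}{113918} = \frac{78975}{113918}$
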